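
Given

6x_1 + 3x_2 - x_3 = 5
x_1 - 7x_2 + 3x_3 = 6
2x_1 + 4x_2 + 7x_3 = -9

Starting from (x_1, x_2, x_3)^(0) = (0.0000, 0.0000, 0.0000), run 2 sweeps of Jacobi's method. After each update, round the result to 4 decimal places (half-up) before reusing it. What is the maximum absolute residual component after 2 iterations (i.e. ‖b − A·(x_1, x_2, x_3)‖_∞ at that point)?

1.5477

Iteration 1:
  x_1 = (5 - (3)·0.0000 - (-1)·0.0000) / (6) = 0.8333
  x_2 = (6 - (1)·0.0000 - (3)·0.0000) / (-7) = -0.8571
  x_3 = (-9 - (2)·0.0000 - (4)·0.0000) / (7) = -1.2857
Iteration 2:
  x_1 = (5 - (3)·-0.8571 - (-1)·-1.2857) / (6) = 1.0476
  x_2 = (6 - (1)·0.8333 - (3)·-1.2857) / (-7) = -1.2891
  x_3 = (-9 - (2)·0.8333 - (4)·-0.8571) / (7) = -1.0340
Residual b − A·x = (1.5477, -0.9693, 1.2992); ∞-norm = 1.5477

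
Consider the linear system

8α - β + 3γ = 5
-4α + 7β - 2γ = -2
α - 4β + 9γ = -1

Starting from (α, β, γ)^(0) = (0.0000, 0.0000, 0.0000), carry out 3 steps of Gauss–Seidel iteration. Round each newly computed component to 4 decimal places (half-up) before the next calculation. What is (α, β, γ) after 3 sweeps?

Iteration 1:
  α = (5 - (-1)·0.0000 - (3)·0.0000) / (8) = 0.6250
  β = (-2 - (-4)·0.6250 - (-2)·0.0000) / (7) = 0.0714
  γ = (-1 - (1)·0.6250 - (-4)·0.0714) / (9) = -0.1488
Iteration 2:
  α = (5 - (-1)·0.0714 - (3)·-0.1488) / (8) = 0.6897
  β = (-2 - (-4)·0.6897 - (-2)·-0.1488) / (7) = 0.0659
  γ = (-1 - (1)·0.6897 - (-4)·0.0659) / (9) = -0.1585
Iteration 3:
  α = (5 - (-1)·0.0659 - (3)·-0.1585) / (8) = 0.6927
  β = (-2 - (-4)·0.6927 - (-2)·-0.1585) / (7) = 0.0648
  γ = (-1 - (1)·0.6927 - (-4)·0.0648) / (9) = -0.1593

(0.6927, 0.0648, -0.1593)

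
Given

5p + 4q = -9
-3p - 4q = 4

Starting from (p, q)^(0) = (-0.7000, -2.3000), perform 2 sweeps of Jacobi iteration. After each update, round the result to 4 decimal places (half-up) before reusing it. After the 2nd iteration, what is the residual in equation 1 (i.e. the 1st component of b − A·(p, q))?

Iteration 1:
  p = (-9 - (4)·-2.3000) / (5) = 0.0400
  q = (4 - (-3)·-0.7000) / (-4) = -0.4750
Iteration 2:
  p = (-9 - (4)·-0.4750) / (5) = -1.4200
  q = (4 - (-3)·0.0400) / (-4) = -1.0300
Residual b − A·x = (2.2200, -4.3800)

2.2200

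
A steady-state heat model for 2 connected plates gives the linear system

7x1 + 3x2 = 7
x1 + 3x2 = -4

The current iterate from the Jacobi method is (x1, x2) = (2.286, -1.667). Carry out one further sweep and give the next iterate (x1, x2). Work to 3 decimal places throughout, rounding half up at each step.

(1.714, -2.095)

One sweep:
  x1 = (7 - (3)·-1.667) / (7) = 1.714
  x2 = (-4 - (1)·2.286) / (3) = -2.095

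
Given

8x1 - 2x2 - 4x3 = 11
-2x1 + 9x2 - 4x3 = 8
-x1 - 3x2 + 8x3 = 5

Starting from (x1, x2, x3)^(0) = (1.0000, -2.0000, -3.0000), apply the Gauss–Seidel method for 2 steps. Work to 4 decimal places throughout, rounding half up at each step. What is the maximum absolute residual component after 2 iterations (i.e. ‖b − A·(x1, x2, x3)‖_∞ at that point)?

Iteration 1:
  x1 = (11 - (-2)·-2.0000 - (-4)·-3.0000) / (8) = -0.6250
  x2 = (8 - (-2)·-0.6250 - (-4)·-3.0000) / (9) = -0.5833
  x3 = (5 - (-1)·-0.6250 - (-3)·-0.5833) / (8) = 0.3281
Iteration 2:
  x1 = (11 - (-2)·-0.5833 - (-4)·0.3281) / (8) = 1.3932
  x2 = (8 - (-2)·1.3932 - (-4)·0.3281) / (9) = 1.3443
  x3 = (5 - (-1)·1.3932 - (-3)·1.3443) / (8) = 1.3033
Residual b − A·x = (7.7562, 3.9009, -0.0003); ∞-norm = 7.7562

7.7562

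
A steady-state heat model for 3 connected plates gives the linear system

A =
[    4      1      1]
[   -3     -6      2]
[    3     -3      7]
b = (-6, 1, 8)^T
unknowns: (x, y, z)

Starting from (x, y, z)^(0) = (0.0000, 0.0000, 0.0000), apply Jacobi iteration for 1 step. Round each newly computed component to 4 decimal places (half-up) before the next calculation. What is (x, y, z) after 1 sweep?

Iteration 1:
  x = (-6 - (1)·0.0000 - (1)·0.0000) / (4) = -1.5000
  y = (1 - (-3)·0.0000 - (2)·0.0000) / (-6) = -0.1667
  z = (8 - (3)·0.0000 - (-3)·0.0000) / (7) = 1.1429

(-1.5000, -0.1667, 1.1429)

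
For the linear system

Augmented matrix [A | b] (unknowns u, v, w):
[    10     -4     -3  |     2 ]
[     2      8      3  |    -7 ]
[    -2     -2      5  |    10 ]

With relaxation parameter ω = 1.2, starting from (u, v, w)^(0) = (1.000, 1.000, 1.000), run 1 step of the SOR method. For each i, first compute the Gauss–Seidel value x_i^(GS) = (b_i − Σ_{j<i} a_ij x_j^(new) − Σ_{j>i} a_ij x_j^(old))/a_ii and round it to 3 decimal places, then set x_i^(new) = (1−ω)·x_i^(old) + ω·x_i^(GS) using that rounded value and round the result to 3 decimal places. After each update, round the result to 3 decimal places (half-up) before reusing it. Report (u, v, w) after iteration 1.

Iteration 1:
  u: GS value = (2 - (-4)·1.000 - (-3)·1.000) / (10) = 0.900;  u ← (1−ω)·1.000 + ω·0.900 = 0.880
  v: GS value = (-7 - (2)·0.880 - (3)·1.000) / (8) = -1.470;  v ← (1−ω)·1.000 + ω·-1.470 = -1.964
  w: GS value = (10 - (-2)·0.880 - (-2)·-1.964) / (5) = 1.566;  w ← (1−ω)·1.000 + ω·1.566 = 1.679

(0.880, -1.964, 1.679)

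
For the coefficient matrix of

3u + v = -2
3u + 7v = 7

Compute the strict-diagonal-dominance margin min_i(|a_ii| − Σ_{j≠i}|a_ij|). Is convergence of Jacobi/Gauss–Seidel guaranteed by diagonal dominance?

row 1: |3| − (1) = 2
row 2: |7| − (3) = 4
minimum over rows = 2 → strictly diagonally dominant (convergence guaranteed)

2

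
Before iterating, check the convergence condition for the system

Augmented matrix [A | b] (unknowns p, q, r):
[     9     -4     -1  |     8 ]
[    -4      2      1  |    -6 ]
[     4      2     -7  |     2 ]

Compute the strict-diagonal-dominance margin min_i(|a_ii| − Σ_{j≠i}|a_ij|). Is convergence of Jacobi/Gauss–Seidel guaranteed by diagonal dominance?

row 1: |9| − (4+1) = 4
row 2: |2| − (4+1) = -3
row 3: |-7| − (4+2) = 1
minimum over rows = -3 → not strictly diagonally dominant

-3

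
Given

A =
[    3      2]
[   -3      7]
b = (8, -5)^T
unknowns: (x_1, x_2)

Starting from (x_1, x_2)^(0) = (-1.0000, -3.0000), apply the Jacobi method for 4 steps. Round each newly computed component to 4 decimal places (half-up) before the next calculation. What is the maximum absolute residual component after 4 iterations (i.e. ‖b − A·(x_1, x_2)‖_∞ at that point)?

Iteration 1:
  x_1 = (8 - (2)·-3.0000) / (3) = 4.6667
  x_2 = (-5 - (-3)·-1.0000) / (7) = -1.1429
Iteration 2:
  x_1 = (8 - (2)·-1.1429) / (3) = 3.4286
  x_2 = (-5 - (-3)·4.6667) / (7) = 1.2857
Iteration 3:
  x_1 = (8 - (2)·1.2857) / (3) = 1.8095
  x_2 = (-5 - (-3)·3.4286) / (7) = 0.7551
Iteration 4:
  x_1 = (8 - (2)·0.7551) / (3) = 2.1633
  x_2 = (-5 - (-3)·1.8095) / (7) = 0.0612
Residual b − A·x = (1.3877, 1.0615); ∞-norm = 1.3877

1.3877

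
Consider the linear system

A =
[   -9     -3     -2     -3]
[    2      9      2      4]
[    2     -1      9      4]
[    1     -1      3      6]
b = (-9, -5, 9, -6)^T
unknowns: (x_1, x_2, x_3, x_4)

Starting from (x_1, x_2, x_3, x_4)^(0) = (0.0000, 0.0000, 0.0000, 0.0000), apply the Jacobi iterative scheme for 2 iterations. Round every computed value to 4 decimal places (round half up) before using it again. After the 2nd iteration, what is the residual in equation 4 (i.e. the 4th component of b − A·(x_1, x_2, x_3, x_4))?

Iteration 1:
  x_1 = (-9 - (-3)·0.0000 - (-2)·0.0000 - (-3)·0.0000) / (-9) = 1.0000
  x_2 = (-5 - (2)·0.0000 - (2)·0.0000 - (4)·0.0000) / (9) = -0.5556
  x_3 = (9 - (2)·0.0000 - (-1)·0.0000 - (4)·0.0000) / (9) = 1.0000
  x_4 = (-6 - (1)·0.0000 - (-1)·0.0000 - (3)·0.0000) / (6) = -1.0000
Iteration 2:
  x_1 = (-9 - (-3)·-0.5556 - (-2)·1.0000 - (-3)·-1.0000) / (-9) = 1.2963
  x_2 = (-5 - (2)·1.0000 - (2)·1.0000 - (4)·-1.0000) / (9) = -0.5556
  x_3 = (9 - (2)·1.0000 - (-1)·-0.5556 - (4)·-1.0000) / (9) = 1.1605
  x_4 = (-6 - (1)·1.0000 - (-1)·-0.5556 - (3)·1.0000) / (6) = -1.7593
Residual b − A·x = (-1.9570, 2.1240, 2.4445, -0.7776)

-0.7776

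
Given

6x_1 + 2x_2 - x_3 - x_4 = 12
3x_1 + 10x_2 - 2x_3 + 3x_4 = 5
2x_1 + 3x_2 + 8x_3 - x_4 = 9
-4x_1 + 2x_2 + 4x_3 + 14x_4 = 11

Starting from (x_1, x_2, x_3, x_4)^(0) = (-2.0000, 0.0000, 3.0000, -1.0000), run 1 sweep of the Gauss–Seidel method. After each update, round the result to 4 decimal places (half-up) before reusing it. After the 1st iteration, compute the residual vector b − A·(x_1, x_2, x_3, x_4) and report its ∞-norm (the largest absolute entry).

Iteration 1:
  x_1 = (12 - (2)·0.0000 - (-1)·3.0000 - (-1)·-1.0000) / (6) = 2.3333
  x_2 = (5 - (3)·2.3333 - (-2)·3.0000 - (3)·-1.0000) / (10) = 0.7000
  x_3 = (9 - (2)·2.3333 - (3)·0.7000 - (-1)·-1.0000) / (8) = 0.1542
  x_4 = (11 - (-4)·2.3333 - (2)·0.7000 - (4)·0.1542) / (14) = 1.3083
Residual b − A·x = (-1.9373, -12.6164, 2.3081, 0.0002); ∞-norm = 12.6164

12.6164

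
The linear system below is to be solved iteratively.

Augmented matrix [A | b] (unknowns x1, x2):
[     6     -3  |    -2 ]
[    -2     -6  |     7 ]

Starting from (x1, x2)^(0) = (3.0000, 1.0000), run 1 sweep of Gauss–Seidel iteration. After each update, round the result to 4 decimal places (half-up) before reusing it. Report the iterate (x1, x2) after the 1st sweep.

(0.1667, -1.2222)

Iteration 1:
  x1 = (-2 - (-3)·1.0000) / (6) = 0.1667
  x2 = (7 - (-2)·0.1667) / (-6) = -1.2222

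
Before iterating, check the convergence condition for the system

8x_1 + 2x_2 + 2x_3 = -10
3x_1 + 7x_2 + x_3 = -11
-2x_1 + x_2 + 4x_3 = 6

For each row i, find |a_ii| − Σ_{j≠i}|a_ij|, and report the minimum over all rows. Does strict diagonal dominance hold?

row 1: |8| − (2+2) = 4
row 2: |7| − (3+1) = 3
row 3: |4| − (2+1) = 1
minimum over rows = 1 → strictly diagonally dominant (convergence guaranteed)

1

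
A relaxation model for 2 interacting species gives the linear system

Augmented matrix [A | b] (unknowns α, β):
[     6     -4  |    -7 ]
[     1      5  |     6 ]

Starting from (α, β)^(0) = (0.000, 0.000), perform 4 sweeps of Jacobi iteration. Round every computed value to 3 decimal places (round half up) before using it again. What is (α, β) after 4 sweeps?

(-0.318, 1.242)

Iteration 1:
  α = (-7 - (-4)·0.000) / (6) = -1.167
  β = (6 - (1)·0.000) / (5) = 1.200
Iteration 2:
  α = (-7 - (-4)·1.200) / (6) = -0.367
  β = (6 - (1)·-1.167) / (5) = 1.433
Iteration 3:
  α = (-7 - (-4)·1.433) / (6) = -0.211
  β = (6 - (1)·-0.367) / (5) = 1.273
Iteration 4:
  α = (-7 - (-4)·1.273) / (6) = -0.318
  β = (6 - (1)·-0.211) / (5) = 1.242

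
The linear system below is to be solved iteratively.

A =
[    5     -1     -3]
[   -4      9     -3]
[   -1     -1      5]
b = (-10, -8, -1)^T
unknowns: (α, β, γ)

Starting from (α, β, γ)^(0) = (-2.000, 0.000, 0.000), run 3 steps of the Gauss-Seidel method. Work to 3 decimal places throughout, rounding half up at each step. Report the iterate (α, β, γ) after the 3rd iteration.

Iteration 1:
  α = (-10 - (-1)·0.000 - (-3)·0.000) / (5) = -2.000
  β = (-8 - (-4)·-2.000 - (-3)·0.000) / (9) = -1.778
  γ = (-1 - (-1)·-2.000 - (-1)·-1.778) / (5) = -0.956
Iteration 2:
  α = (-10 - (-1)·-1.778 - (-3)·-0.956) / (5) = -2.929
  β = (-8 - (-4)·-2.929 - (-3)·-0.956) / (9) = -2.509
  γ = (-1 - (-1)·-2.929 - (-1)·-2.509) / (5) = -1.288
Iteration 3:
  α = (-10 - (-1)·-2.509 - (-3)·-1.288) / (5) = -3.275
  β = (-8 - (-4)·-3.275 - (-3)·-1.288) / (9) = -2.774
  γ = (-1 - (-1)·-3.275 - (-1)·-2.774) / (5) = -1.410

(-3.275, -2.774, -1.410)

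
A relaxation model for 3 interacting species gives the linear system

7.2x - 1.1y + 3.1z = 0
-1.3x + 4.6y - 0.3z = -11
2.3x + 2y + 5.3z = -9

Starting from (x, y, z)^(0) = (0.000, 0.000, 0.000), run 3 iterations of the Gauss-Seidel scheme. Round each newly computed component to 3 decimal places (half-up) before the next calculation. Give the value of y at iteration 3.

Iteration 1:
  x = (0 - (-1.1)·0.000 - (3.1)·0.000) / (7.2) = 0.000
  y = (-11 - (-1.3)·0.000 - (-0.3)·0.000) / (4.6) = -2.391
  z = (-9 - (2.3)·0.000 - (2)·-2.391) / (5.3) = -0.796
Iteration 2:
  x = (0 - (-1.1)·-2.391 - (3.1)·-0.796) / (7.2) = -0.023
  y = (-11 - (-1.3)·-0.023 - (-0.3)·-0.796) / (4.6) = -2.450
  z = (-9 - (2.3)·-0.023 - (2)·-2.450) / (5.3) = -0.764
Iteration 3:
  x = (0 - (-1.1)·-2.450 - (3.1)·-0.764) / (7.2) = -0.045
  y = (-11 - (-1.3)·-0.045 - (-0.3)·-0.764) / (4.6) = -2.454
  z = (-9 - (2.3)·-0.045 - (2)·-2.454) / (5.3) = -0.753

-2.454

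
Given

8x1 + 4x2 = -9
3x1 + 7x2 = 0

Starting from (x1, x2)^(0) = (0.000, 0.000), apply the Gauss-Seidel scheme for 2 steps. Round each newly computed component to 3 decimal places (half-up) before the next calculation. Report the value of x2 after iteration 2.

Iteration 1:
  x1 = (-9 - (4)·0.000) / (8) = -1.125
  x2 = (0 - (3)·-1.125) / (7) = 0.482
Iteration 2:
  x1 = (-9 - (4)·0.482) / (8) = -1.366
  x2 = (0 - (3)·-1.366) / (7) = 0.585

0.585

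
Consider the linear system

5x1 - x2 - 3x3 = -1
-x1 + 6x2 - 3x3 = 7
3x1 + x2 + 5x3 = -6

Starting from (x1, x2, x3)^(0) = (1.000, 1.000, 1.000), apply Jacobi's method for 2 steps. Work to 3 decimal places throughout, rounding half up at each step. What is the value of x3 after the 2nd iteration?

Iteration 1:
  x1 = (-1 - (-1)·1.000 - (-3)·1.000) / (5) = 0.600
  x2 = (7 - (-1)·1.000 - (-3)·1.000) / (6) = 1.833
  x3 = (-6 - (3)·1.000 - (1)·1.000) / (5) = -2.000
Iteration 2:
  x1 = (-1 - (-1)·1.833 - (-3)·-2.000) / (5) = -1.033
  x2 = (7 - (-1)·0.600 - (-3)·-2.000) / (6) = 0.267
  x3 = (-6 - (3)·0.600 - (1)·1.833) / (5) = -1.927

-1.927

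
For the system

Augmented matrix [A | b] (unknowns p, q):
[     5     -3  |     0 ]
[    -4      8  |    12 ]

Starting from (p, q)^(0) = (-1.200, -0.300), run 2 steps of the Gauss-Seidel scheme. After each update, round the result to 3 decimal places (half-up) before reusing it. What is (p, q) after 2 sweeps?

Iteration 1:
  p = (0 - (-3)·-0.300) / (5) = -0.180
  q = (12 - (-4)·-0.180) / (8) = 1.410
Iteration 2:
  p = (0 - (-3)·1.410) / (5) = 0.846
  q = (12 - (-4)·0.846) / (8) = 1.923

(0.846, 1.923)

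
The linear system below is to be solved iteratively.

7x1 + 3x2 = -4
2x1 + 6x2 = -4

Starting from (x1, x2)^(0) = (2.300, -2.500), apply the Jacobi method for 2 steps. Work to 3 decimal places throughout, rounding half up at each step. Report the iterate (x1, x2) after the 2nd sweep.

Iteration 1:
  x1 = (-4 - (3)·-2.500) / (7) = 0.500
  x2 = (-4 - (2)·2.300) / (6) = -1.433
Iteration 2:
  x1 = (-4 - (3)·-1.433) / (7) = 0.043
  x2 = (-4 - (2)·0.500) / (6) = -0.833

(0.043, -0.833)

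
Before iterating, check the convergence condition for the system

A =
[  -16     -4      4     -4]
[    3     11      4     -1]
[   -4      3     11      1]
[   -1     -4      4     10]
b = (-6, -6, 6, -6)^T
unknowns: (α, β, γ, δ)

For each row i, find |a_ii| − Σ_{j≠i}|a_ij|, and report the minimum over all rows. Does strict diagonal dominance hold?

1

row 1: |-16| − (4+4+4) = 4
row 2: |11| − (3+4+1) = 3
row 3: |11| − (4+3+1) = 3
row 4: |10| − (1+4+4) = 1
minimum over rows = 1 → strictly diagonally dominant (convergence guaranteed)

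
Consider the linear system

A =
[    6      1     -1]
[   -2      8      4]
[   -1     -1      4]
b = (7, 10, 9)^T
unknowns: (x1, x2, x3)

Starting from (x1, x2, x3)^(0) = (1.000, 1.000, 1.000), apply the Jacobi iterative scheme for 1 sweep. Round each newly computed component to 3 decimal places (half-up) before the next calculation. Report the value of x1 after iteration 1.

Iteration 1:
  x1 = (7 - (1)·1.000 - (-1)·1.000) / (6) = 1.167
  x2 = (10 - (-2)·1.000 - (4)·1.000) / (8) = 1.000
  x3 = (9 - (-1)·1.000 - (-1)·1.000) / (4) = 2.750

1.167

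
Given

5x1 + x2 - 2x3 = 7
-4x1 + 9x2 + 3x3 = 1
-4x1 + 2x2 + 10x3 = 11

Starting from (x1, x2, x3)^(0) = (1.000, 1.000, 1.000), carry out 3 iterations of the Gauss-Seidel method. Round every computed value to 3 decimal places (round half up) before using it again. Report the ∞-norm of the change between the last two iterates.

Iteration 1:
  x1 = (7 - (1)·1.000 - (-2)·1.000) / (5) = 1.600
  x2 = (1 - (-4)·1.600 - (3)·1.000) / (9) = 0.489
  x3 = (11 - (-4)·1.600 - (2)·0.489) / (10) = 1.642
Iteration 2:
  x1 = (7 - (1)·0.489 - (-2)·1.642) / (5) = 1.959
  x2 = (1 - (-4)·1.959 - (3)·1.642) / (9) = 0.434
  x3 = (11 - (-4)·1.959 - (2)·0.434) / (10) = 1.797
Iteration 3:
  x1 = (7 - (1)·0.434 - (-2)·1.797) / (5) = 2.032
  x2 = (1 - (-4)·2.032 - (3)·1.797) / (9) = 0.415
  x3 = (11 - (-4)·2.032 - (2)·0.415) / (10) = 1.830
Change: (0.073, -0.019, 0.033) → max |·| = 0.073

0.073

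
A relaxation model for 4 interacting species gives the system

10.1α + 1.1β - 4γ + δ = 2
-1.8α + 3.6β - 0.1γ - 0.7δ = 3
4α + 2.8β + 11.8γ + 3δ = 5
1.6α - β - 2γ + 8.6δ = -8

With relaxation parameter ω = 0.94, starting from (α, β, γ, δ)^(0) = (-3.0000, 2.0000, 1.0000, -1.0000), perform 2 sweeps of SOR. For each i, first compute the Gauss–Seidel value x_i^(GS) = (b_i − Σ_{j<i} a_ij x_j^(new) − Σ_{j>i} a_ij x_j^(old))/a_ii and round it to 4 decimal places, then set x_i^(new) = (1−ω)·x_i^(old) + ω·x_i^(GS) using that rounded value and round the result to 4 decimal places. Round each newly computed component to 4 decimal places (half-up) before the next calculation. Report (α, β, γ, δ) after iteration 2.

(0.3424, 0.8623, 0.3118, -0.8196)

Iteration 1:
  α: GS value = (2 - (1.1)·2.0000 - (-4)·1.0000 - (1)·-1.0000) / (10.1) = 0.4752;  α ← (1−ω)·-3.0000 + ω·0.4752 = 0.2667
  β: GS value = (3 - (-1.8)·0.2667 - (-0.1)·1.0000 - (-0.7)·-1.0000) / (3.6) = 0.8000;  β ← (1−ω)·2.0000 + ω·0.8000 = 0.8720
  γ: GS value = (5 - (4)·0.2667 - (2.8)·0.8720 - (3)·-1.0000) / (11.8) = 0.3806;  γ ← (1−ω)·1.0000 + ω·0.3806 = 0.4178
  δ: GS value = (-8 - (1.6)·0.2667 - (-1)·0.8720 - (-2)·0.4178) / (8.6) = -0.7813;  δ ← (1−ω)·-1.0000 + ω·-0.7813 = -0.7944
Iteration 2:
  α: GS value = (2 - (1.1)·0.8720 - (-4)·0.4178 - (1)·-0.7944) / (10.1) = 0.3472;  α ← (1−ω)·0.2667 + ω·0.3472 = 0.3424
  β: GS value = (3 - (-1.8)·0.3424 - (-0.1)·0.4178 - (-0.7)·-0.7944) / (3.6) = 0.8617;  β ← (1−ω)·0.8720 + ω·0.8617 = 0.8623
  γ: GS value = (5 - (4)·0.3424 - (2.8)·0.8623 - (3)·-0.7944) / (11.8) = 0.3050;  γ ← (1−ω)·0.4178 + ω·0.3050 = 0.3118
  δ: GS value = (-8 - (1.6)·0.3424 - (-1)·0.8623 - (-2)·0.3118) / (8.6) = -0.8212;  δ ← (1−ω)·-0.7944 + ω·-0.8212 = -0.8196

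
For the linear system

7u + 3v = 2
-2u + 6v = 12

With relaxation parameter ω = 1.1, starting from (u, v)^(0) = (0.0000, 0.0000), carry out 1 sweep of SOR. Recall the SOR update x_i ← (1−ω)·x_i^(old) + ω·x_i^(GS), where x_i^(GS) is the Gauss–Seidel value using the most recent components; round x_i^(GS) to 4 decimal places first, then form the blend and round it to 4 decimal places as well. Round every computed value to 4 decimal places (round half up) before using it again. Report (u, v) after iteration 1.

(0.3143, 2.3153)

Iteration 1:
  u: GS value = (2 - (3)·0.0000) / (7) = 0.2857;  u ← (1−ω)·0.0000 + ω·0.2857 = 0.3143
  v: GS value = (12 - (-2)·0.3143) / (6) = 2.1048;  v ← (1−ω)·0.0000 + ω·2.1048 = 2.3153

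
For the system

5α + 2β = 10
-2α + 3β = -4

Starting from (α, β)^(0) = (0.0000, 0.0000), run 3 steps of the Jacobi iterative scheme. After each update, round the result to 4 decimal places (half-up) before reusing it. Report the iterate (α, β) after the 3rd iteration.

(2.0000, 0.3555)

Iteration 1:
  α = (10 - (2)·0.0000) / (5) = 2.0000
  β = (-4 - (-2)·0.0000) / (3) = -1.3333
Iteration 2:
  α = (10 - (2)·-1.3333) / (5) = 2.5333
  β = (-4 - (-2)·2.0000) / (3) = 0.0000
Iteration 3:
  α = (10 - (2)·0.0000) / (5) = 2.0000
  β = (-4 - (-2)·2.5333) / (3) = 0.3555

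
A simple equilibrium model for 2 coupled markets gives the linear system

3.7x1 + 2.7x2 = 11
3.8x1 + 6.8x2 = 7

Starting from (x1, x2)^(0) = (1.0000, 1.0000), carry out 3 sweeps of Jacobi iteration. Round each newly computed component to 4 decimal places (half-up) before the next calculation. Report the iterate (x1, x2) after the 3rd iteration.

(3.1365, -0.4401)

Iteration 1:
  x1 = (11 - (2.7)·1.0000) / (3.7) = 2.2432
  x2 = (7 - (3.8)·1.0000) / (6.8) = 0.4706
Iteration 2:
  x1 = (11 - (2.7)·0.4706) / (3.7) = 2.6296
  x2 = (7 - (3.8)·2.2432) / (6.8) = -0.2241
Iteration 3:
  x1 = (11 - (2.7)·-0.2241) / (3.7) = 3.1365
  x2 = (7 - (3.8)·2.6296) / (6.8) = -0.4401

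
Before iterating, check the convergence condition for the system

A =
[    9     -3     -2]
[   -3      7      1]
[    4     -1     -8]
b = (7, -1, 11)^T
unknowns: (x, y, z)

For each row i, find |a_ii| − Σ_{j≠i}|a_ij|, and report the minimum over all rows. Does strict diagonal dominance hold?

row 1: |9| − (3+2) = 4
row 2: |7| − (3+1) = 3
row 3: |-8| − (4+1) = 3
minimum over rows = 3 → strictly diagonally dominant (convergence guaranteed)

3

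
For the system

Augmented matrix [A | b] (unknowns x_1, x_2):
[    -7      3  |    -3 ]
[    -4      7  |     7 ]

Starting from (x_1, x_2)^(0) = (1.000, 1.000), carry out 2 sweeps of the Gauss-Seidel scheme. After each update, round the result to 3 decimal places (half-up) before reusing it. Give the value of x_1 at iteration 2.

1.067

Iteration 1:
  x_1 = (-3 - (3)·1.000) / (-7) = 0.857
  x_2 = (7 - (-4)·0.857) / (7) = 1.490
Iteration 2:
  x_1 = (-3 - (3)·1.490) / (-7) = 1.067
  x_2 = (7 - (-4)·1.067) / (7) = 1.610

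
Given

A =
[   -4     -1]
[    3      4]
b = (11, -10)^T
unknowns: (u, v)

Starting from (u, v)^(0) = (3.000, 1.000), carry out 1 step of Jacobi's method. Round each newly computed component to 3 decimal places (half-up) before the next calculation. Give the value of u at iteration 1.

-3.000

Iteration 1:
  u = (11 - (-1)·1.000) / (-4) = -3.000
  v = (-10 - (3)·3.000) / (4) = -4.750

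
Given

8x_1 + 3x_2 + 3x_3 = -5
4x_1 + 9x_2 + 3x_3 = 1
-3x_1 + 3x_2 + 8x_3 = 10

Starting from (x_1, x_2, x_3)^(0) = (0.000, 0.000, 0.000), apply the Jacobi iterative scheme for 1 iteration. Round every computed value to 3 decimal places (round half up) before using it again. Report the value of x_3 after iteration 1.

1.250

Iteration 1:
  x_1 = (-5 - (3)·0.000 - (3)·0.000) / (8) = -0.625
  x_2 = (1 - (4)·0.000 - (3)·0.000) / (9) = 0.111
  x_3 = (10 - (-3)·0.000 - (3)·0.000) / (8) = 1.250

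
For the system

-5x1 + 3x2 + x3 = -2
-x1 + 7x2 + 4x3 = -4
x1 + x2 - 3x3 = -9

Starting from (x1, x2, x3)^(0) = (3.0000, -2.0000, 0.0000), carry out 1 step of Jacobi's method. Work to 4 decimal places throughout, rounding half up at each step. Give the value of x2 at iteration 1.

-0.1429

Iteration 1:
  x1 = (-2 - (3)·-2.0000 - (1)·0.0000) / (-5) = -0.8000
  x2 = (-4 - (-1)·3.0000 - (4)·0.0000) / (7) = -0.1429
  x3 = (-9 - (1)·3.0000 - (1)·-2.0000) / (-3) = 3.3333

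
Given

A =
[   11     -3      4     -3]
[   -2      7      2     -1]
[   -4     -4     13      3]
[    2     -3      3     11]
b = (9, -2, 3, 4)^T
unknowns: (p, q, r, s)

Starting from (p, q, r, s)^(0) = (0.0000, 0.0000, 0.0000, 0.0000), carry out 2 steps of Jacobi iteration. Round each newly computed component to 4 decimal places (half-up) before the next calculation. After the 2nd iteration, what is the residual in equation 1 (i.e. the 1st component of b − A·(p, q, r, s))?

Iteration 1:
  p = (9 - (-3)·0.0000 - (4)·0.0000 - (-3)·0.0000) / (11) = 0.8182
  q = (-2 - (-2)·0.0000 - (2)·0.0000 - (-1)·0.0000) / (7) = -0.2857
  r = (3 - (-4)·0.0000 - (-4)·0.0000 - (3)·0.0000) / (13) = 0.2308
  s = (4 - (2)·0.0000 - (-3)·0.0000 - (3)·0.0000) / (11) = 0.3636
Iteration 2:
  p = (9 - (-3)·-0.2857 - (4)·0.2308 - (-3)·0.3636) / (11) = 0.7555
  q = (-2 - (-2)·0.8182 - (2)·0.2308 - (-1)·0.3636) / (7) = -0.0659
  r = (3 - (-4)·0.8182 - (-4)·-0.2857 - (3)·0.3636) / (13) = 0.3107
  s = (4 - (2)·0.8182 - (-3)·-0.2857 - (3)·0.2308) / (11) = 0.0740
Residual b − A·x = (-0.5290, -0.5751, 1.4973, 0.5452)

-0.5290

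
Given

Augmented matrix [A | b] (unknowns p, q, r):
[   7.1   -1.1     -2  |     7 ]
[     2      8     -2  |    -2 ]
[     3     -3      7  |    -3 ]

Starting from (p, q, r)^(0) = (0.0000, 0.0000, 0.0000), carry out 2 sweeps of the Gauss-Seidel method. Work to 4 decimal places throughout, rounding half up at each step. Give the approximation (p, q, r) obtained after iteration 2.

Iteration 1:
  p = (7 - (-1.1)·0.0000 - (-2)·0.0000) / (7.1) = 0.9859
  q = (-2 - (2)·0.9859 - (-2)·0.0000) / (8) = -0.4965
  r = (-3 - (3)·0.9859 - (-3)·-0.4965) / (7) = -1.0639
Iteration 2:
  p = (7 - (-1.1)·-0.4965 - (-2)·-1.0639) / (7.1) = 0.6093
  q = (-2 - (2)·0.6093 - (-2)·-1.0639) / (8) = -0.6683
  r = (-3 - (3)·0.6093 - (-3)·-0.6683) / (7) = -0.9761

(0.6093, -0.6683, -0.9761)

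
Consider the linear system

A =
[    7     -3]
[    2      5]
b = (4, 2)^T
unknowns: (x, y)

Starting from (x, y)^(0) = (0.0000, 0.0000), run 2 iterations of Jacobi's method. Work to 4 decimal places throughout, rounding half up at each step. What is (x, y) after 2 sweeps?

(0.7429, 0.1714)

Iteration 1:
  x = (4 - (-3)·0.0000) / (7) = 0.5714
  y = (2 - (2)·0.0000) / (5) = 0.4000
Iteration 2:
  x = (4 - (-3)·0.4000) / (7) = 0.7429
  y = (2 - (2)·0.5714) / (5) = 0.1714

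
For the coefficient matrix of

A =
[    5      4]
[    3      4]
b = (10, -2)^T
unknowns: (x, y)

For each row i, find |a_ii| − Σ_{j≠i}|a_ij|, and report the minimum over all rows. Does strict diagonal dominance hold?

1

row 1: |5| − (4) = 1
row 2: |4| − (3) = 1
minimum over rows = 1 → strictly diagonally dominant (convergence guaranteed)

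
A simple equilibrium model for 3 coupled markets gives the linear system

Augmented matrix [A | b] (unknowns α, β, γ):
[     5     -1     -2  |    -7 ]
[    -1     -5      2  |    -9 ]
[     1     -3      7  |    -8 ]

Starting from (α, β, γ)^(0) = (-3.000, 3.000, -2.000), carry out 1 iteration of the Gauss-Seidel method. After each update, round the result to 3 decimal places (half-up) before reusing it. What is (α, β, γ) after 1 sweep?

Iteration 1:
  α = (-7 - (-1)·3.000 - (-2)·-2.000) / (5) = -1.600
  β = (-9 - (-1)·-1.600 - (2)·-2.000) / (-5) = 1.320
  γ = (-8 - (1)·-1.600 - (-3)·1.320) / (7) = -0.349

(-1.600, 1.320, -0.349)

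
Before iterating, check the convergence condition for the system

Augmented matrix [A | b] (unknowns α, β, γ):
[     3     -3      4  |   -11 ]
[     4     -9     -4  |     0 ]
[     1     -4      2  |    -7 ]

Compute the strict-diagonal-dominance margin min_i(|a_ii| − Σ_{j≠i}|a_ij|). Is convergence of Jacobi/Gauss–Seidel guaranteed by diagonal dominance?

-4

row 1: |3| − (3+4) = -4
row 2: |-9| − (4+4) = 1
row 3: |2| − (1+4) = -3
minimum over rows = -4 → not strictly diagonally dominant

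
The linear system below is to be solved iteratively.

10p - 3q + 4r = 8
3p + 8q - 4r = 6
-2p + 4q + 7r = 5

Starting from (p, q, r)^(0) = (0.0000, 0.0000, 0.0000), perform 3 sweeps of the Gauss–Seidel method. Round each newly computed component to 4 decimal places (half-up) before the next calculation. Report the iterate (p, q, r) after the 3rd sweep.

(0.8855, 0.6280, 0.6084)

Iteration 1:
  p = (8 - (-3)·0.0000 - (4)·0.0000) / (10) = 0.8000
  q = (6 - (3)·0.8000 - (-4)·0.0000) / (8) = 0.4500
  r = (5 - (-2)·0.8000 - (4)·0.4500) / (7) = 0.6857
Iteration 2:
  p = (8 - (-3)·0.4500 - (4)·0.6857) / (10) = 0.6607
  q = (6 - (3)·0.6607 - (-4)·0.6857) / (8) = 0.8451
  r = (5 - (-2)·0.6607 - (4)·0.8451) / (7) = 0.4201
Iteration 3:
  p = (8 - (-3)·0.8451 - (4)·0.4201) / (10) = 0.8855
  q = (6 - (3)·0.8855 - (-4)·0.4201) / (8) = 0.6280
  r = (5 - (-2)·0.8855 - (4)·0.6280) / (7) = 0.6084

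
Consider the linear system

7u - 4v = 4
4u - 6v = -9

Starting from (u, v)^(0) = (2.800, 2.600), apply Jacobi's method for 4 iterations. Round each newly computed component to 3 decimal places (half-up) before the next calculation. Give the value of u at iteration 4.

2.379

Iteration 1:
  u = (4 - (-4)·2.600) / (7) = 2.057
  v = (-9 - (4)·2.800) / (-6) = 3.367
Iteration 2:
  u = (4 - (-4)·3.367) / (7) = 2.495
  v = (-9 - (4)·2.057) / (-6) = 2.871
Iteration 3:
  u = (4 - (-4)·2.871) / (7) = 2.212
  v = (-9 - (4)·2.495) / (-6) = 3.163
Iteration 4:
  u = (4 - (-4)·3.163) / (7) = 2.379
  v = (-9 - (4)·2.212) / (-6) = 2.975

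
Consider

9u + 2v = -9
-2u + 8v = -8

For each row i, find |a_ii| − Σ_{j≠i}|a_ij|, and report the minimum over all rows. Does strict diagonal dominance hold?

6

row 1: |9| − (2) = 7
row 2: |8| − (2) = 6
minimum over rows = 6 → strictly diagonally dominant (convergence guaranteed)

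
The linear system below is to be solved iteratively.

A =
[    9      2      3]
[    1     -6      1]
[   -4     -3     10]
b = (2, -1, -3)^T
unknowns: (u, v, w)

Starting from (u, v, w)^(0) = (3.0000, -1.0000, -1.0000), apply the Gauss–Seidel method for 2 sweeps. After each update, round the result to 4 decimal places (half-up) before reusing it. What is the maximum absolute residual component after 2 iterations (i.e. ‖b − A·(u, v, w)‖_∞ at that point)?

Iteration 1:
  u = (2 - (2)·-1.0000 - (3)·-1.0000) / (9) = 0.7778
  v = (-1 - (1)·0.7778 - (1)·-1.0000) / (-6) = 0.1296
  w = (-3 - (-4)·0.7778 - (-3)·0.1296) / (10) = 0.0500
Iteration 2:
  u = (2 - (2)·0.1296 - (3)·0.0500) / (9) = 0.1768
  v = (-1 - (1)·0.1768 - (1)·0.0500) / (-6) = 0.2045
  w = (-3 - (-4)·0.1768 - (-3)·0.2045) / (10) = -0.1679
Residual b − A·x = (0.5035, 0.2181, -0.0003); ∞-norm = 0.5035

0.5035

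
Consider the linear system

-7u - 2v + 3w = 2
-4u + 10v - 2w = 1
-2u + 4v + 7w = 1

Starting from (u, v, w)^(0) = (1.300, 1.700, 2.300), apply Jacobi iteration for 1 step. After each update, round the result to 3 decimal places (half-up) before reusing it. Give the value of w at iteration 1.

-0.457

Iteration 1:
  u = (2 - (-2)·1.700 - (3)·2.300) / (-7) = 0.214
  v = (1 - (-4)·1.300 - (-2)·2.300) / (10) = 1.080
  w = (1 - (-2)·1.300 - (4)·1.700) / (7) = -0.457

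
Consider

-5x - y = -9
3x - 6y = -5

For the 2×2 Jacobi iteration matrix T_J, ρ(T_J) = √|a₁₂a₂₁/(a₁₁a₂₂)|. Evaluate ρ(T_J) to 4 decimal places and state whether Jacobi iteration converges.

a₁₂a₂₁/(a₁₁a₂₂) = (-1)·(3) / ((-5)·(-6)) = -0.100000
ρ = √|-0.100000| = √0.100000 = 0.3162
ρ < 1, so Jacobi converges

0.3162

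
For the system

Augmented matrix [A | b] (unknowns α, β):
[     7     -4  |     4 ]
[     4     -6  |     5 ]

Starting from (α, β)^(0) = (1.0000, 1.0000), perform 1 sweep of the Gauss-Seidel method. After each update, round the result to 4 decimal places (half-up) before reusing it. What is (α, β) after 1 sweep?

(1.1429, -0.0714)

Iteration 1:
  α = (4 - (-4)·1.0000) / (7) = 1.1429
  β = (5 - (4)·1.1429) / (-6) = -0.0714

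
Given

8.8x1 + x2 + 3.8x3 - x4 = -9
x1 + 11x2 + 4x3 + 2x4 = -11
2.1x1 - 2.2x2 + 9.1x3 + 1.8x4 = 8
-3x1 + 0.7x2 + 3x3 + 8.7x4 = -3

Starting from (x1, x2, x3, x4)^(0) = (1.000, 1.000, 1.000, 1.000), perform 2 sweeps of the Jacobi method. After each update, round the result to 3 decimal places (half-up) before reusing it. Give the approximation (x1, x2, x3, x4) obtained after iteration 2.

Iteration 1:
  x1 = (-9 - (1)·1.000 - (3.8)·1.000 - (-1)·1.000) / (8.8) = -1.455
  x2 = (-11 - (1)·1.000 - (4)·1.000 - (2)·1.000) / (11) = -1.636
  x3 = (8 - (2.1)·1.000 - (-2.2)·1.000 - (1.8)·1.000) / (9.1) = 0.692
  x4 = (-3 - (-3)·1.000 - (0.7)·1.000 - (3)·1.000) / (8.7) = -0.425
Iteration 2:
  x1 = (-9 - (1)·-1.636 - (3.8)·0.692 - (-1)·-0.425) / (8.8) = -1.184
  x2 = (-11 - (1)·-1.455 - (4)·0.692 - (2)·-0.425) / (11) = -1.042
  x3 = (8 - (2.1)·-1.455 - (-2.2)·-1.636 - (1.8)·-0.425) / (9.1) = 0.903
  x4 = (-3 - (-3)·-1.455 - (0.7)·-1.636 - (3)·0.692) / (8.7) = -0.954

(-1.184, -1.042, 0.903, -0.954)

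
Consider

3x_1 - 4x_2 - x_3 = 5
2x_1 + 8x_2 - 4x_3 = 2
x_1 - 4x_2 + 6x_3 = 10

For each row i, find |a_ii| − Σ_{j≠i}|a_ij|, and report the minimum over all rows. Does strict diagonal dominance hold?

row 1: |3| − (4+1) = -2
row 2: |8| − (2+4) = 2
row 3: |6| − (1+4) = 1
minimum over rows = -2 → not strictly diagonally dominant

-2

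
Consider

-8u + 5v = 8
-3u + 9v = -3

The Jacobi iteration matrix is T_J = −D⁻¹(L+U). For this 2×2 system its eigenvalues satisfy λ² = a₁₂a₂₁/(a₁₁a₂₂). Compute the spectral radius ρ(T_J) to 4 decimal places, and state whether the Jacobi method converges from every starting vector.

0.4564

a₁₂a₂₁/(a₁₁a₂₂) = (5)·(-3) / ((-8)·(9)) = 0.208333
ρ = √|0.208333| = √0.208333 = 0.4564
ρ < 1, so Jacobi converges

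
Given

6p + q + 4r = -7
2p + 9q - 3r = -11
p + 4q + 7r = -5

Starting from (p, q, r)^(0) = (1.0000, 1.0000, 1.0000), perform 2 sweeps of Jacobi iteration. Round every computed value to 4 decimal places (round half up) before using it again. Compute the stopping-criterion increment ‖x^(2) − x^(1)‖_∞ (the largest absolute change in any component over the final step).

1.9709

Iteration 1:
  p = (-7 - (1)·1.0000 - (4)·1.0000) / (6) = -2.0000
  q = (-11 - (2)·1.0000 - (-3)·1.0000) / (9) = -1.1111
  r = (-5 - (1)·1.0000 - (4)·1.0000) / (7) = -1.4286
Iteration 2:
  p = (-7 - (1)·-1.1111 - (4)·-1.4286) / (6) = -0.0291
  q = (-11 - (2)·-2.0000 - (-3)·-1.4286) / (9) = -1.2540
  r = (-5 - (1)·-2.0000 - (4)·-1.1111) / (7) = 0.2063
Change: (1.9709, -0.1429, 1.6349) → max |·| = 1.9709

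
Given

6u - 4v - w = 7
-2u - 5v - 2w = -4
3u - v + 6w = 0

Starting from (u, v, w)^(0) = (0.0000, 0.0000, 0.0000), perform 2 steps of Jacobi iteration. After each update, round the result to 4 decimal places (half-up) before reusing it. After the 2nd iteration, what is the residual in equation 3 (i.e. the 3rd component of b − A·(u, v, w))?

Iteration 1:
  u = (7 - (-4)·0.0000 - (-1)·0.0000) / (6) = 1.1667
  v = (-4 - (-2)·0.0000 - (-2)·0.0000) / (-5) = 0.8000
  w = (0 - (3)·0.0000 - (-1)·0.0000) / (6) = 0.0000
Iteration 2:
  u = (7 - (-4)·0.8000 - (-1)·0.0000) / (6) = 1.7000
  v = (-4 - (-2)·1.1667 - (-2)·0.0000) / (-5) = 0.3333
  w = (0 - (3)·1.1667 - (-1)·0.8000) / (6) = -0.4500
Residual b − A·x = (-2.3168, 0.1665, -2.0667)

-2.0667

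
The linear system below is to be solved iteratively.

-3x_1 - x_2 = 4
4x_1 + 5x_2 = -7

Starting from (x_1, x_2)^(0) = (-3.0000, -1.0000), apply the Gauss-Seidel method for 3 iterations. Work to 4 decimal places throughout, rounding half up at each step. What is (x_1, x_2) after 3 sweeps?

Iteration 1:
  x_1 = (4 - (-1)·-1.0000) / (-3) = -1.0000
  x_2 = (-7 - (4)·-1.0000) / (5) = -0.6000
Iteration 2:
  x_1 = (4 - (-1)·-0.6000) / (-3) = -1.1333
  x_2 = (-7 - (4)·-1.1333) / (5) = -0.4934
Iteration 3:
  x_1 = (4 - (-1)·-0.4934) / (-3) = -1.1689
  x_2 = (-7 - (4)·-1.1689) / (5) = -0.4649

(-1.1689, -0.4649)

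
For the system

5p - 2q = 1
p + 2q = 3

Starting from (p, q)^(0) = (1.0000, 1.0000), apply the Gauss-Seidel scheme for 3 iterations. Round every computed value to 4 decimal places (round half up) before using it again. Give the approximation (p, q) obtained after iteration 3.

Iteration 1:
  p = (1 - (-2)·1.0000) / (5) = 0.6000
  q = (3 - (1)·0.6000) / (2) = 1.2000
Iteration 2:
  p = (1 - (-2)·1.2000) / (5) = 0.6800
  q = (3 - (1)·0.6800) / (2) = 1.1600
Iteration 3:
  p = (1 - (-2)·1.1600) / (5) = 0.6640
  q = (3 - (1)·0.6640) / (2) = 1.1680

(0.6640, 1.1680)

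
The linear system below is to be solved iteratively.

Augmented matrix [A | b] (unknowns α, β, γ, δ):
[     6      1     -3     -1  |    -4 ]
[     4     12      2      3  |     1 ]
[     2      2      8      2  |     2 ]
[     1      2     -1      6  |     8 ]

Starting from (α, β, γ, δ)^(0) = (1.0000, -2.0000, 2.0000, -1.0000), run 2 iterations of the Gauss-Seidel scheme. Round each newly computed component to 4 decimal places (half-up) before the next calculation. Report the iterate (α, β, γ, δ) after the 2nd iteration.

(-0.2014, -0.2627, 0.0223, 1.4582)

Iteration 1:
  α = (-4 - (1)·-2.0000 - (-3)·2.0000 - (-1)·-1.0000) / (6) = 0.5000
  β = (1 - (4)·0.5000 - (2)·2.0000 - (3)·-1.0000) / (12) = -0.1667
  γ = (2 - (2)·0.5000 - (2)·-0.1667 - (2)·-1.0000) / (8) = 0.4167
  δ = (8 - (1)·0.5000 - (2)·-0.1667 - (-1)·0.4167) / (6) = 1.3750
Iteration 2:
  α = (-4 - (1)·-0.1667 - (-3)·0.4167 - (-1)·1.3750) / (6) = -0.2014
  β = (1 - (4)·-0.2014 - (2)·0.4167 - (3)·1.3750) / (12) = -0.2627
  γ = (2 - (2)·-0.2014 - (2)·-0.2627 - (2)·1.3750) / (8) = 0.0223
  δ = (8 - (1)·-0.2014 - (2)·-0.2627 - (-1)·0.0223) / (6) = 1.4582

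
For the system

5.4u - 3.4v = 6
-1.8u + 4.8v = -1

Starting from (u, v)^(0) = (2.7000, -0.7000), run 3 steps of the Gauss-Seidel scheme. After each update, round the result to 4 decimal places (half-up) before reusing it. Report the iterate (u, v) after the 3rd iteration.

(1.2487, 0.2599)

Iteration 1:
  u = (6 - (-3.4)·-0.7000) / (5.4) = 0.6704
  v = (-1 - (-1.8)·0.6704) / (4.8) = 0.0431
Iteration 2:
  u = (6 - (-3.4)·0.0431) / (5.4) = 1.1382
  v = (-1 - (-1.8)·1.1382) / (4.8) = 0.2185
Iteration 3:
  u = (6 - (-3.4)·0.2185) / (5.4) = 1.2487
  v = (-1 - (-1.8)·1.2487) / (4.8) = 0.2599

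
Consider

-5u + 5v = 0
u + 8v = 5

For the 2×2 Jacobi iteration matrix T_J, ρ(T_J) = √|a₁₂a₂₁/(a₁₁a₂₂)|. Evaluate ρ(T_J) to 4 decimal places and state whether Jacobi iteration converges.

0.3536

a₁₂a₂₁/(a₁₁a₂₂) = (5)·(1) / ((-5)·(8)) = -0.125000
ρ = √|-0.125000| = √0.125000 = 0.3536
ρ < 1, so Jacobi converges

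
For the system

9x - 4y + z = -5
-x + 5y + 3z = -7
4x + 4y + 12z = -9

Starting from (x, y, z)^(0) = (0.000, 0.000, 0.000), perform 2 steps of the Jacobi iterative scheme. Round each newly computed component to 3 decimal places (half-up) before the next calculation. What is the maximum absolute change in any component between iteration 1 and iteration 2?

Iteration 1:
  x = (-5 - (-4)·0.000 - (1)·0.000) / (9) = -0.556
  y = (-7 - (-1)·0.000 - (3)·0.000) / (5) = -1.400
  z = (-9 - (4)·0.000 - (4)·0.000) / (12) = -0.750
Iteration 2:
  x = (-5 - (-4)·-1.400 - (1)·-0.750) / (9) = -1.094
  y = (-7 - (-1)·-0.556 - (3)·-0.750) / (5) = -1.061
  z = (-9 - (4)·-0.556 - (4)·-1.400) / (12) = -0.098
Change: (-0.538, 0.339, 0.652) → max |·| = 0.652

0.652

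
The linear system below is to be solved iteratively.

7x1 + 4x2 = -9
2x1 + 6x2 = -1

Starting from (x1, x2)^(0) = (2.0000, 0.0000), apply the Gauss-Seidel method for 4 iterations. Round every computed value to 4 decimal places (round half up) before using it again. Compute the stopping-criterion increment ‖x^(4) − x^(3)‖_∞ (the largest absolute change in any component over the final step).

Iteration 1:
  x1 = (-9 - (4)·0.0000) / (7) = -1.2857
  x2 = (-1 - (2)·-1.2857) / (6) = 0.2619
Iteration 2:
  x1 = (-9 - (4)·0.2619) / (7) = -1.4354
  x2 = (-1 - (2)·-1.4354) / (6) = 0.3118
Iteration 3:
  x1 = (-9 - (4)·0.3118) / (7) = -1.4639
  x2 = (-1 - (2)·-1.4639) / (6) = 0.3213
Iteration 4:
  x1 = (-9 - (4)·0.3213) / (7) = -1.4693
  x2 = (-1 - (2)·-1.4693) / (6) = 0.3231
Change: (-0.0054, 0.0018) → max |·| = 0.0054

0.0054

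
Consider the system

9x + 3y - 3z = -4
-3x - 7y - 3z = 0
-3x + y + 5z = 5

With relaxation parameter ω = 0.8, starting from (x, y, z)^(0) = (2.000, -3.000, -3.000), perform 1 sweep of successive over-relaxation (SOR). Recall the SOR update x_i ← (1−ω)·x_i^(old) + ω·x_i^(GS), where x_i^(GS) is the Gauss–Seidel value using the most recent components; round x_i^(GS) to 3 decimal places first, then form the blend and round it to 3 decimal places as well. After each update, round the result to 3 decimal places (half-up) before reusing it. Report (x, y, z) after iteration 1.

(0.045, 0.413, 0.155)

Iteration 1:
  x: GS value = (-4 - (3)·-3.000 - (-3)·-3.000) / (9) = -0.444;  x ← (1−ω)·2.000 + ω·-0.444 = 0.045
  y: GS value = (0 - (-3)·0.045 - (-3)·-3.000) / (-7) = 1.266;  y ← (1−ω)·-3.000 + ω·1.266 = 0.413
  z: GS value = (5 - (-3)·0.045 - (1)·0.413) / (5) = 0.944;  z ← (1−ω)·-3.000 + ω·0.944 = 0.155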